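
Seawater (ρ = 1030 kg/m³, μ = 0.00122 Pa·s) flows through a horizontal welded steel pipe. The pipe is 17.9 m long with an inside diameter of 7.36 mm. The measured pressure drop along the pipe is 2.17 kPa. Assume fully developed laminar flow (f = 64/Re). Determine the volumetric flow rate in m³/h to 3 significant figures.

Q ≈ 0.0258 m³/h

For laminar flow, f = 64/Re with Re = ρVD/μ, so Darcy-Weisbach reduces to ΔP = 32μLV/D². Solving for V: V = ΔP·D²/(32μL) = 2170·(0.00736)²/(32·0.00122·17.9) = 0.1682 m/s.
Check: Re = ρVD/μ = 1030·0.1682·0.00736/0.00122 = 1045 < 2300, so the laminar assumption holds.
Q = V·A = 0.1682·(π/4·0.00736²) = 7.156e-06 m³/s = 0.0258 m³/h.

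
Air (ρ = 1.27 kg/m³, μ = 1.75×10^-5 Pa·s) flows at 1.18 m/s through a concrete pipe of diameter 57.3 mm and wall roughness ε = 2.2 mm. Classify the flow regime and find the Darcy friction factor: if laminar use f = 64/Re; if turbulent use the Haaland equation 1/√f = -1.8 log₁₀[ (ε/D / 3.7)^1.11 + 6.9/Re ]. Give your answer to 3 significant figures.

Re = ρVD/μ = 1.27·1.18·0.0573/1.75e-05 = 4907.
Re > 4000 → turbulent. ε/D = 0.0022/0.0573 = 0.0384; Haaland: 1/√f = -1.8 log₁₀[0.00628 + 0.00141] = 3.806, so f = 0.06904.

f ≈ 0.0690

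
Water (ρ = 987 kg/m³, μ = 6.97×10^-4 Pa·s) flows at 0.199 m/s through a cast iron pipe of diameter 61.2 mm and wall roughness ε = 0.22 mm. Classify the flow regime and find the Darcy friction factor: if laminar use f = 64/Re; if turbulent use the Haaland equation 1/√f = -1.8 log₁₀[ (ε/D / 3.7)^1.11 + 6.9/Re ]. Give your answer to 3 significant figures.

Re = ρVD/μ = 987·0.199·0.0612/0.000697 = 1.725e+04.
Re > 4000 → turbulent. ε/D = 0.00022/0.0612 = 0.00359; Haaland: 1/√f = -1.8 log₁₀[0.000453 + 0.0004] = 5.524, so f = 0.03277.

f ≈ 0.0328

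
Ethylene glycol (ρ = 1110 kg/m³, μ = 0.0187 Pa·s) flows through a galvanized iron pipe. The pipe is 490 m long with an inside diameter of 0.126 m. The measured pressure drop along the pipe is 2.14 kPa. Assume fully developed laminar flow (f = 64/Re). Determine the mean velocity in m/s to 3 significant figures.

V ≈ 0.116 m/s

For laminar flow, f = 64/Re with Re = ρVD/μ, so Darcy-Weisbach reduces to ΔP = 32μLV/D². Solving for V: V = ΔP·D²/(32μL) = 2140·(0.126)²/(32·0.0187·490) = 0.1159 m/s.
Check: Re = ρVD/μ = 1110·0.1159·0.126/0.0187 = 866.6 < 2300, so the laminar assumption holds.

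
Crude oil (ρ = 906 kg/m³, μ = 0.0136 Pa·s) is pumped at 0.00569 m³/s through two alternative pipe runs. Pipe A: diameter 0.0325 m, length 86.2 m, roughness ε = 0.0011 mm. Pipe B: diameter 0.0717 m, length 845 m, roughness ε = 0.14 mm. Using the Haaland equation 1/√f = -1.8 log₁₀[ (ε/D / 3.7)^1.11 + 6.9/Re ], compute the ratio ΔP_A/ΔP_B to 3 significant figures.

Pipe A: V = Q/A = 0.00569/0.0008296 = 6.859 m/s; Re = 1.485e+04; ε/D = 3.38e-05; Haaland → f = 0.02783; ΔP_A = f(L/D)(ρV²/2) = 1.573e+06 Pa.
Pipe B: V = Q/A = 0.00569/0.004038 = 1.409 m/s; Re = 6731; ε/D = 0.00195; Haaland → f = 0.03667; ΔP_B = f(L/D)(ρV²/2) = 3.888e+05 Pa.
ΔP_A/ΔP_B = 1.573e+06/3.888e+05 = 4.05.

ΔP_A/ΔP_B ≈ 4.05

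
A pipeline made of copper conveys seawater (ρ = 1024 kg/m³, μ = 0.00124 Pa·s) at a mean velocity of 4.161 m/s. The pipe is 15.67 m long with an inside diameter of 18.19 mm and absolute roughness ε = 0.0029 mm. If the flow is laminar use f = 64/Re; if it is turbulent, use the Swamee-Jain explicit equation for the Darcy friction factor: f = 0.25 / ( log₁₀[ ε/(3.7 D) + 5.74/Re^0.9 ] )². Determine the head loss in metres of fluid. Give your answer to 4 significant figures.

h_f ≈ 15.56 m

Reynolds number Re = ρVD/μ = 1024 · 4.161 · 0.01819 / 0.00124 = 6.25e+04.
Re > 4000 → turbulent. Relative roughness ε/D = 2.9e-06/0.01819 = 0.000159. Swamee-Jain: f = 0.25/(log₁₀[0.000159/3.7 + 5.74/6.25e+04^0.9])² = 0.25/(log₁₀[4.31e-05 + 0.000277])² = 0.25/(-3.495)² = 0.02047.
Darcy-Weisbach: ΔP = f(L/D)(ρV²/2) = 0.02047·(15.67/0.01819)·(1024·4.161²/2) = 0.02047·861.5·8865 = 1.563e+05 Pa.
Head loss h_f = ΔP/(ρg) = 1.563e+05/(1024·9.81) = 15.56 m.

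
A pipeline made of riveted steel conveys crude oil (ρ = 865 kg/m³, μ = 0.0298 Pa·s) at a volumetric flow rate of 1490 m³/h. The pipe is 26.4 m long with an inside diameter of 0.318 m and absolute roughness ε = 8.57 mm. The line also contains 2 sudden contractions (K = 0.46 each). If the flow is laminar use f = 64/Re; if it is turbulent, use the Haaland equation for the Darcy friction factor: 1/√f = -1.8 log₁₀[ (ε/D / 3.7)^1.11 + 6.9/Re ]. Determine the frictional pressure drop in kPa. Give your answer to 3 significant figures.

Q = 1490 m³/h = 1490/3600 = 0.4139 m³/s.
Cross-sectional area A = πD²/4 = π(0.318)²/4 = 0.07942 m²; mean velocity V = Q/A = 0.4139/0.07942 = 5.211 m/s.
Reynolds number Re = ρVD/μ = 865 · 5.211 · 0.318 / 0.0298 = 4.81e+04.
Re > 4000 → turbulent. Relative roughness ε/D = 0.00857/0.318 = 0.0269. Haaland: 1/√f = -1.8 log₁₀[(0.0269/3.7)^1.11 + 6.9/4.81e+04] = -1.8 log₁₀[0.00424 + 0.000143] = 4.245, so f = 0.05549.
Total minor-loss coefficient ΣK = 2·0.46 = 0.92.
ΔP = [f·L/D + ΣK]·(ρV²/2) = [0.05549·26.4/0.318 + 0.92]·(865·5.211²/2) = [4.607 + 0.92]·1.175e+04 = 6.492e+04 Pa.
ΔP = 6.492e+04 Pa = 64.9 kPa.

ΔP ≈ 64.9 kPa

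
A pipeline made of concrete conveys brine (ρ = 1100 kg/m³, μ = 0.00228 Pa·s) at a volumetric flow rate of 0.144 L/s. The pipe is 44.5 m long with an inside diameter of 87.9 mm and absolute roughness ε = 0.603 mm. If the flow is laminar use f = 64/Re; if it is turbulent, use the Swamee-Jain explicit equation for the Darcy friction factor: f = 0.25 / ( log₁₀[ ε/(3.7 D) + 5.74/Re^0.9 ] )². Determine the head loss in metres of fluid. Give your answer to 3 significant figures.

h_f ≈ 9.24×10^-4 m

Q = 0.144 L/s = 0.144/1000 = 0.000144 m³/s.
Cross-sectional area A = πD²/4 = π(0.0879)²/4 = 0.006068 m²; mean velocity V = Q/A = 0.000144/0.006068 = 0.02373 m/s.
Reynolds number Re = ρVD/μ = 1100 · 0.02373 · 0.0879 / 0.00228 = 1006.
Re < 2300 → laminar flow, so f = 64/Re = 64/1006 = 0.0636 (the turbulent correlation is not needed).
Darcy-Weisbach: ΔP = f(L/D)(ρV²/2) = 0.0636·(44.5/0.0879)·(1100·0.02373²/2) = 0.0636·506.3·0.3097 = 9.972 Pa.
Head loss h_f = ΔP/(ρg) = 9.972/(1100·9.81) = 9.24×10^-4 m.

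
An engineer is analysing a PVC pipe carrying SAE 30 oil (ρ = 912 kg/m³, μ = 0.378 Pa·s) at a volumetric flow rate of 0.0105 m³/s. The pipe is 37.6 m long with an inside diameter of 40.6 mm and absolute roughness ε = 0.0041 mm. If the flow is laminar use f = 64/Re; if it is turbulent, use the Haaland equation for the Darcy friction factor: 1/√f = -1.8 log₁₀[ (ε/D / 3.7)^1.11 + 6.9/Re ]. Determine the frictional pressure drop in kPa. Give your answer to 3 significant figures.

Cross-sectional area A = πD²/4 = π(0.0406)²/4 = 0.001295 m²; mean velocity V = Q/A = 0.0105/0.001295 = 8.11 m/s.
Reynolds number Re = ρVD/μ = 912 · 8.11 · 0.0406 / 0.378 = 794.5.
Re < 2300 → laminar flow, so f = 64/Re = 64/794.5 = 0.08056 (the turbulent correlation is not needed).
Darcy-Weisbach: ΔP = f(L/D)(ρV²/2) = 0.08056·(37.6/0.0406)·(912·8.11²/2) = 0.08056·926.1·3e+04 = 2.238e+06 Pa.
ΔP = 2.238e+06 Pa = 2240 kPa.

ΔP ≈ 2240 kPa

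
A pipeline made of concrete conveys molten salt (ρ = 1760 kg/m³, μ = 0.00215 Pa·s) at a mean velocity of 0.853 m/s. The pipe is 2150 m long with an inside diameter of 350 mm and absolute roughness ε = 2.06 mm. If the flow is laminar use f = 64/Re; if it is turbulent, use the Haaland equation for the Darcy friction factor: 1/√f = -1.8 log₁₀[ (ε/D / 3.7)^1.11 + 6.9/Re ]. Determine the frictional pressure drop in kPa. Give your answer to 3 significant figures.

ΔP ≈ 127 kPa

Reynolds number Re = ρVD/μ = 1760 · 0.853 · 0.35 / 0.00215 = 2.444e+05.
Re > 4000 → turbulent. Relative roughness ε/D = 0.00206/0.35 = 0.00589. Haaland: 1/√f = -1.8 log₁₀[(0.00589/3.7)^1.11 + 6.9/2.444e+05] = -1.8 log₁₀[0.000783 + 2.82e-05] = 5.564, so f = 0.03231.
Darcy-Weisbach: ΔP = f(L/D)(ρV²/2) = 0.03231·(2150/0.35)·(1760·0.853²/2) = 0.03231·6143·640.3 = 1.271e+05 Pa.
ΔP = 1.271e+05 Pa = 127 kPa.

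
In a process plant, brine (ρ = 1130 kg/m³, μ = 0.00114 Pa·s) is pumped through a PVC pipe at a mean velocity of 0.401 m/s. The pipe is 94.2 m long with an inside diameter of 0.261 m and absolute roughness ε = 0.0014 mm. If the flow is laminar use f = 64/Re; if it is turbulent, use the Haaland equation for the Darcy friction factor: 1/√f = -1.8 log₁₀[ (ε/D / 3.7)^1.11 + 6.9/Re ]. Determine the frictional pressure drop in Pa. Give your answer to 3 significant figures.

Reynolds number Re = ρVD/μ = 1130 · 0.401 · 0.261 / 0.00114 = 1.037e+05.
Re > 4000 → turbulent. Relative roughness ε/D = 1.4e-06/0.261 = 5.36e-06. Haaland: 1/√f = -1.8 log₁₀[(5.36e-06/3.7)^1.11 + 6.9/1.037e+05] = -1.8 log₁₀[3.3e-07 + 6.65e-05] = 7.515, so f = 0.01771.
Darcy-Weisbach: ΔP = f(L/D)(ρV²/2) = 0.01771·(94.2/0.261)·(1130·0.401²/2) = 0.01771·360.9·90.85 = 580.6 Pa.

ΔP ≈ 581 Pa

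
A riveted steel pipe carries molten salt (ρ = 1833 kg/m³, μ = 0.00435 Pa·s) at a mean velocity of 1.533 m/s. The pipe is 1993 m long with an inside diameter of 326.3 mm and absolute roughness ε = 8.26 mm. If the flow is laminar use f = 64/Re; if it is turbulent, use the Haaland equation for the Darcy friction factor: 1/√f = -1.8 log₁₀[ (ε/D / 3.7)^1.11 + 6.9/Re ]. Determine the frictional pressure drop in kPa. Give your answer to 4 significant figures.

ΔP ≈ 705.3 kPa

Reynolds number Re = ρVD/μ = 1833 · 1.533 · 0.3263 / 0.00435 = 2.108e+05.
Re > 4000 → turbulent. Relative roughness ε/D = 0.00826/0.3263 = 0.0253. Haaland: 1/√f = -1.8 log₁₀[(0.0253/3.7)^1.11 + 6.9/2.108e+05] = -1.8 log₁₀[0.00395 + 3.27e-05] = 4.319, so f = 0.05361.
Darcy-Weisbach: ΔP = f(L/D)(ρV²/2) = 0.05361·(1993/0.3263)·(1833·1.533²/2) = 0.05361·6108·2154 = 7.053e+05 Pa.
ΔP = 7.053e+05 Pa = 705.3 kPa.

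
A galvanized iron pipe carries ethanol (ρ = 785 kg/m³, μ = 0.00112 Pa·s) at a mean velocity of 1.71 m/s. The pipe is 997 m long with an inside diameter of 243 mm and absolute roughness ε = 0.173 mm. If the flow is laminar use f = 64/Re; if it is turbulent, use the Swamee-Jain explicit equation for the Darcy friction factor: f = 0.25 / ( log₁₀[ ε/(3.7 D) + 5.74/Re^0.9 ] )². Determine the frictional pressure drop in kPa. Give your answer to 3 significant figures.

Reynolds number Re = ρVD/μ = 785 · 1.71 · 0.243 / 0.00112 = 2.912e+05.
Re > 4000 → turbulent. Relative roughness ε/D = 0.000173/0.243 = 0.000712. Swamee-Jain: f = 0.25/(log₁₀[0.000712/3.7 + 5.74/2.912e+05^0.9])² = 0.25/(log₁₀[0.000192 + 6.94e-05])² = 0.25/(-3.582)² = 0.01948.
Darcy-Weisbach: ΔP = f(L/D)(ρV²/2) = 0.01948·(997/0.243)·(785·1.71²/2) = 0.01948·4103·1148 = 9.175e+04 Pa.
ΔP = 9.175e+04 Pa = 91.7 kPa.

ΔP ≈ 91.7 kPa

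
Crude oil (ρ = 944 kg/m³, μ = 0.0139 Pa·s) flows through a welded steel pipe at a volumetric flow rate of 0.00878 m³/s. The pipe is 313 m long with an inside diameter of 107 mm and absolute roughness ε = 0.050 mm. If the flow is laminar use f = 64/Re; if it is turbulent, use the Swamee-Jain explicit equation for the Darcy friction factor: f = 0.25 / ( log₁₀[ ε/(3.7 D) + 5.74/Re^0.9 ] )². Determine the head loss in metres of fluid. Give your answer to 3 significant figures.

Cross-sectional area A = πD²/4 = π(0.107)²/4 = 0.008992 m²; mean velocity V = Q/A = 0.00878/0.008992 = 0.9764 m/s.
Reynolds number Re = ρVD/μ = 944 · 0.9764 · 0.107 / 0.0139 = 7095.
Re > 4000 → turbulent. Relative roughness ε/D = 5e-05/0.107 = 0.000467. Swamee-Jain: f = 0.25/(log₁₀[0.000467/3.7 + 5.74/7095^0.9])² = 0.25/(log₁₀[0.000126 + 0.00196])² = 0.25/(-2.68)² = 0.03481.
Darcy-Weisbach: ΔP = f(L/D)(ρV²/2) = 0.03481·(313/0.107)·(944·0.9764²/2) = 0.03481·2925·450 = 4.582e+04 Pa.
Head loss h_f = ΔP/(ρg) = 4.582e+04/(944·9.81) = 4.95 m.

h_f ≈ 4.95 m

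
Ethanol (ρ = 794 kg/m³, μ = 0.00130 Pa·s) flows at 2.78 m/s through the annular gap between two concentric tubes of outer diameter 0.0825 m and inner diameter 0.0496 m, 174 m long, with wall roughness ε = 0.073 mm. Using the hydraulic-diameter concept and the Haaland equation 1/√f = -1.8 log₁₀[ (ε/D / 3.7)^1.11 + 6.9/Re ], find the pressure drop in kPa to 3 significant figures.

ΔP ≈ 431 kPa

Hydraulic diameter D_h = 4A/P = D_o - D_i = 0.0825 - 0.0496 = 0.0329 m.
Re = ρVD_h/μ = 794·2.78·0.0329/0.0013 = 5.586e+04.
ε/D_h = 7.3e-05/0.0329 = 0.00222; Haaland gives 1/√f = -1.8 log₁₀[0.000265+0.000124] = 6.139, so f = 0.02654.
ΔP = f(L/D_h)(ρV²/2) = 0.02654·174/0.0329·3068 = 4.306e+05 Pa.
ΔP = 431 kPa.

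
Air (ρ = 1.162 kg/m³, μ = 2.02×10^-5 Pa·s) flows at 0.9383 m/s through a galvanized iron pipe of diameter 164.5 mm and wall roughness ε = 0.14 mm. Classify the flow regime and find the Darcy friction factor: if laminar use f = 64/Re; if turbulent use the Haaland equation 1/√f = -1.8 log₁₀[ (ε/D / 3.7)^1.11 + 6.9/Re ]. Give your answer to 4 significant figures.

f ≈ 0.03294

Re = ρVD/μ = 1.162·0.9383·0.1645/2.02e-05 = 8879.
Re > 4000 → turbulent. ε/D = 0.00014/0.1645 = 0.000851; Haaland: 1/√f = -1.8 log₁₀[9.15e-05 + 0.000777] = 5.51, so f = 0.03294.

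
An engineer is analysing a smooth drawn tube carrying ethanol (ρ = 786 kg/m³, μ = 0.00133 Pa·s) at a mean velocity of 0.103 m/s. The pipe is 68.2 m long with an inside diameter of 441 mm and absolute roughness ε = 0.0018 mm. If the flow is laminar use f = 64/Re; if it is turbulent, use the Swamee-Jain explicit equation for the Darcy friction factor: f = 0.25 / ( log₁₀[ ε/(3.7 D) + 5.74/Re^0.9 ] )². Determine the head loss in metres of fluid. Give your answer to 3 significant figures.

h_f ≈ 0.00201 m

Reynolds number Re = ρVD/μ = 786 · 0.103 · 0.441 / 0.00133 = 2.684e+04.
Re > 4000 → turbulent. Relative roughness ε/D = 1.8e-06/0.441 = 4.08e-06. Swamee-Jain: f = 0.25/(log₁₀[4.08e-06/3.7 + 5.74/2.684e+04^0.9])² = 0.25/(log₁₀[1.1e-06 + 0.000593])² = 0.25/(-3.226)² = 0.02402.
Darcy-Weisbach: ΔP = f(L/D)(ρV²/2) = 0.02402·(68.2/0.441)·(786·0.103²/2) = 0.02402·154.6·4.169 = 15.49 Pa.
Head loss h_f = ΔP/(ρg) = 15.49/(786·9.81) = 0.00201 m.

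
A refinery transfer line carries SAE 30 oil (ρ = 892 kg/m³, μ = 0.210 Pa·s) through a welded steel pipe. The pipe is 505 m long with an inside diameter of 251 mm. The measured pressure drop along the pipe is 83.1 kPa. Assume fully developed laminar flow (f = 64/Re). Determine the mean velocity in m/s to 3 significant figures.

V ≈ 1.54 m/s

For laminar flow, f = 64/Re with Re = ρVD/μ, so Darcy-Weisbach reduces to ΔP = 32μLV/D². Solving for V: V = ΔP·D²/(32μL) = 8.31e+04·(0.251)²/(32·0.21·505) = 1.543 m/s.
Check: Re = ρVD/μ = 892·1.543·0.251/0.21 = 1645 < 2300, so the laminar assumption holds.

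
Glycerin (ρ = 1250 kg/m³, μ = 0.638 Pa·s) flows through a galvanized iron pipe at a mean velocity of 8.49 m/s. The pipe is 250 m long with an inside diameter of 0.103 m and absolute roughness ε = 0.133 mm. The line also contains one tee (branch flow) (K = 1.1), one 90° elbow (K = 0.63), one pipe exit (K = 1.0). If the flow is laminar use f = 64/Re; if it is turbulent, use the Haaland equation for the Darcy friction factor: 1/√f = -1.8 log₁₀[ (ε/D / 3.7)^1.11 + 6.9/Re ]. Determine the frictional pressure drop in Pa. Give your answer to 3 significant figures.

Reynolds number Re = ρVD/μ = 1250 · 8.49 · 0.103 / 0.638 = 1713.
Re < 2300 → laminar flow, so f = 64/Re = 64/1713 = 0.03735 (the turbulent correlation is not needed).
Total minor-loss coefficient ΣK = 1·1.1 + 1·0.63 + 1·1 = 2.73.
ΔP = [f·L/D + ΣK]·(ρV²/2) = [0.03735·250/0.103 + 2.73]·(1250·8.49²/2) = [90.67 + 2.73]·4.505e+04 = 4.208e+06 Pa.

ΔP ≈ 4.21×10^6 Pa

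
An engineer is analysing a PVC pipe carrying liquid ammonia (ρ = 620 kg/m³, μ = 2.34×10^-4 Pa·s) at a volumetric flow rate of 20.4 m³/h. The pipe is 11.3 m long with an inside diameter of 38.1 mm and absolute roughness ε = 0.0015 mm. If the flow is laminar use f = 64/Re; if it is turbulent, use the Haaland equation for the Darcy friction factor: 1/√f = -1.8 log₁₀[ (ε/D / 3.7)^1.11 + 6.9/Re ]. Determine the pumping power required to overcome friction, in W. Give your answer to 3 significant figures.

Q = 20.4 m³/h = 20.4/3600 = 0.005667 m³/s.
Cross-sectional area A = πD²/4 = π(0.0381)²/4 = 0.00114 m²; mean velocity V = Q/A = 0.005667/0.00114 = 4.97 m/s.
Reynolds number Re = ρVD/μ = 620 · 4.97 · 0.0381 / 0.000234 = 5.018e+05.
Re > 4000 → turbulent. Relative roughness ε/D = 1.5e-06/0.0381 = 3.94e-05. Haaland: 1/√f = -1.8 log₁₀[(3.94e-05/3.7)^1.11 + 6.9/5.018e+05] = -1.8 log₁₀[3.02e-06 + 1.38e-05] = 8.596, so f = 0.01353.
Darcy-Weisbach: ΔP = f(L/D)(ρV²/2) = 0.01353·(11.3/0.0381)·(620·4.97²/2) = 0.01353·296.6·7658 = 3.074e+04 Pa.
Pumping power P = QΔP = 0.005667·3.074e+04 = 174.2 W = 174 W.

P ≈ 174 W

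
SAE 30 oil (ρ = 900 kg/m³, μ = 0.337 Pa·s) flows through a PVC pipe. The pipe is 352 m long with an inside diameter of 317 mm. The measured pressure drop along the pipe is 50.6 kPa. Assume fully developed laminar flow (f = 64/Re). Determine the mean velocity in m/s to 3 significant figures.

For laminar flow, f = 64/Re with Re = ρVD/μ, so Darcy-Weisbach reduces to ΔP = 32μLV/D². Solving for V: V = ΔP·D²/(32μL) = 5.06e+04·(0.317)²/(32·0.337·352) = 1.34 m/s.
Check: Re = ρVD/μ = 900·1.34·0.317/0.337 = 1134 < 2300, so the laminar assumption holds.

V ≈ 1.34 m/s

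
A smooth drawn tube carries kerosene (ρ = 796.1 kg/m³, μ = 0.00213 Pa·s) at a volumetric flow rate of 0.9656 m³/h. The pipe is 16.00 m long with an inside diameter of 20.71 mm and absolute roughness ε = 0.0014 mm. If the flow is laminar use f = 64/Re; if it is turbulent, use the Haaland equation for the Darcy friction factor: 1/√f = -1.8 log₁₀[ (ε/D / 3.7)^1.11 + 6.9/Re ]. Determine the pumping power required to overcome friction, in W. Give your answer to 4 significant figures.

Q = 0.9656 m³/h = 0.9656/3600 = 0.0002682 m³/s.
Cross-sectional area A = πD²/4 = π(0.02071)²/4 = 0.0003369 m²; mean velocity V = Q/A = 0.0002682/0.0003369 = 0.7962 m/s.
Reynolds number Re = ρVD/μ = 796.1 · 0.7962 · 0.02071 / 0.00213 = 6163.
Re > 4000 → turbulent. Relative roughness ε/D = 1.4e-06/0.02071 = 6.76e-05. Haaland: 1/√f = -1.8 log₁₀[(6.76e-05/3.7)^1.11 + 6.9/6163] = -1.8 log₁₀[5.5e-06 + 0.00112] = 5.308, so f = 0.03549.
Darcy-Weisbach: ΔP = f(L/D)(ρV²/2) = 0.03549·(16/0.02071)·(796.1·0.7962²/2) = 0.03549·772.6·252.4 = 6920 Pa.
Pumping power P = QΔP = 0.0002682·6920 = 1.8562 W = 1.856 W.

P ≈ 1.856 W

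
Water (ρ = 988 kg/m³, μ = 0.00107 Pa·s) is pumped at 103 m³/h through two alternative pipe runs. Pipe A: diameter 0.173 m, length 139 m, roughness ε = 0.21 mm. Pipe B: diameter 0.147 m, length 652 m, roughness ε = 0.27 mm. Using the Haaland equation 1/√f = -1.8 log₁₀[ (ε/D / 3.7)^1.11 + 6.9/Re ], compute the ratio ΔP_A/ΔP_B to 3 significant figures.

ΔP_A/ΔP_B ≈ 0.0868

Pipe A: V = Q/A = 0.02861/0.02351 = 1.217 m/s; Re = 1.944e+05; ε/D = 0.00121; Haaland → f = 0.02176; ΔP_A = f(L/D)(ρV²/2) = 1.279e+04 Pa.
Pipe B: V = Q/A = 0.02861/0.01697 = 1.686 m/s; Re = 2.288e+05; ε/D = 0.00184; Haaland → f = 0.02368; ΔP_B = f(L/D)(ρV²/2) = 1.474e+05 Pa.
ΔP_A/ΔP_B = 1.279e+04/1.474e+05 = 0.0868.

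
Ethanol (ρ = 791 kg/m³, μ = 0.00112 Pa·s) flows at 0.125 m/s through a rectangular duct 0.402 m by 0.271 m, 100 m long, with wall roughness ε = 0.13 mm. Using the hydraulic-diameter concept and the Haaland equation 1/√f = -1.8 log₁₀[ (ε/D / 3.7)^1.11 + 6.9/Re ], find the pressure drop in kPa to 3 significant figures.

Hydraulic diameter D_h = 4A/P = 4·(0.402·0.271)/(2·(0.402+0.271)) = 0.4358/1.346 = 0.3238 m.
Re = ρVD_h/μ = 791·0.125·0.3238/0.00112 = 2.858e+04.
ε/D_h = 0.00013/0.3238 = 0.000402; Haaland gives 1/√f = -1.8 log₁₀[3.98e-05+0.000241] = 6.392, so f = 0.02448.
ΔP = f(L/D_h)(ρV²/2) = 0.02448·100/0.3238·6.18 = 46.72 Pa.
ΔP = 0.0467 kPa.

ΔP ≈ 0.0467 kPa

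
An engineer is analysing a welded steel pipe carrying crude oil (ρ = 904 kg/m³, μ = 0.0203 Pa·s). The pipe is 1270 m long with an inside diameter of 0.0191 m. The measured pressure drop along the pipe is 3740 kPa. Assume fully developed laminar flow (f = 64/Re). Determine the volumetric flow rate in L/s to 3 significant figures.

Q ≈ 0.474 L/s

For laminar flow, f = 64/Re with Re = ρVD/μ, so Darcy-Weisbach reduces to ΔP = 32μLV/D². Solving for V: V = ΔP·D²/(32μL) = 3.74e+06·(0.0191)²/(32·0.0203·1270) = 1.654 m/s.
Check: Re = ρVD/μ = 904·1.654·0.0191/0.0203 = 1407 < 2300, so the laminar assumption holds.
Q = V·A = 1.654·(π/4·0.0191²) = 0.0004739 m³/s = 0.474 L/s.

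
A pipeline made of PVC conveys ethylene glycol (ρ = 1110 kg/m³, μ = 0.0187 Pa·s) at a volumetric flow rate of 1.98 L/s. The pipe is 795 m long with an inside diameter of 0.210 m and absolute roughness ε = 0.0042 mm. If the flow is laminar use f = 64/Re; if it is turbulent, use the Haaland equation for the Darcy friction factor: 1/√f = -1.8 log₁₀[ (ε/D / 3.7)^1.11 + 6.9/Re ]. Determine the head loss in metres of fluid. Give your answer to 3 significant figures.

h_f ≈ 0.0566 m

Q = 1.98 L/s = 1.98/1000 = 0.00198 m³/s.
Cross-sectional area A = πD²/4 = π(0.21)²/4 = 0.03464 m²; mean velocity V = Q/A = 0.00198/0.03464 = 0.05717 m/s.
Reynolds number Re = ρVD/μ = 1110 · 0.05717 · 0.21 / 0.0187 = 712.6.
Re < 2300 → laminar flow, so f = 64/Re = 64/712.6 = 0.08981 (the turbulent correlation is not needed).
Darcy-Weisbach: ΔP = f(L/D)(ρV²/2) = 0.08981·(795/0.21)·(1110·0.05717²/2) = 0.08981·3786·1.814 = 616.7 Pa.
Head loss h_f = ΔP/(ρg) = 616.7/(1110·9.81) = 0.0566 m.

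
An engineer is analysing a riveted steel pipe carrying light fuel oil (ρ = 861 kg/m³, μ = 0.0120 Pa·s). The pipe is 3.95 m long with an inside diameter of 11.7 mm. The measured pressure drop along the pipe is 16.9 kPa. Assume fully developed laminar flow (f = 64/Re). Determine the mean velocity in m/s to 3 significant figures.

For laminar flow, f = 64/Re with Re = ρVD/μ, so Darcy-Weisbach reduces to ΔP = 32μLV/D². Solving for V: V = ΔP·D²/(32μL) = 1.69e+04·(0.0117)²/(32·0.012·3.95) = 1.525 m/s.
Check: Re = ρVD/μ = 861·1.525·0.0117/0.012 = 1280 < 2300, so the laminar assumption holds.

V ≈ 1.53 m/s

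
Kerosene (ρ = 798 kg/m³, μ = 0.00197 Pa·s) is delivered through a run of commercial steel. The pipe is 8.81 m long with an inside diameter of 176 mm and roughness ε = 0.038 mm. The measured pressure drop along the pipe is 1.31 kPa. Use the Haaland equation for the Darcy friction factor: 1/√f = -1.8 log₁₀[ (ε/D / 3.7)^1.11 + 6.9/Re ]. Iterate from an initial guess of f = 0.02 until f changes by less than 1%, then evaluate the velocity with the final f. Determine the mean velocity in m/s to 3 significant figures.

Rearranging Darcy-Weisbach: V = √(2·ΔP·D/(f·L·ρ)). With ε/D = 3.8e-05/0.176 = 0.000216, iterate starting from f = 0.02:
  f = 0.02 → V = √(2·1310·0.176/(0.02·8.81·798)) = 1.811 m/s; Re = ρVD/μ = 1.291e+05; f → 0.01806
  f = 0.01806 → V = 1.906 m/s; Re = 1.359e+05; f → 0.01792
Converged (Δf/f < 1%). With the final f = 0.01792: V = √(2·1310·0.176/(0.01792·8.81·798)) = 1.913 m/s.

V ≈ 1.91 m/s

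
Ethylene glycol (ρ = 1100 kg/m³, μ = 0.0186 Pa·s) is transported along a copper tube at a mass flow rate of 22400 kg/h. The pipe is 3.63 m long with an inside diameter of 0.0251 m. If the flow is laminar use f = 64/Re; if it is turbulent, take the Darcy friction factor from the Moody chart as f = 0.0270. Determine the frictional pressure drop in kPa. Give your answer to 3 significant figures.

ΔP ≈ 281 kPa

ṁ = 22400 kg/h = 22400/3600 = 6.222 kg/s.
A = πD²/4 = π(0.0251)²/4 = 0.0004948 m²; mean velocity V = ṁ/(ρA) = 6.222/(1100 · 0.0004948) = 11.43 m/s.
Reynolds number Re = ρVD/μ = 1100 · 11.43 · 0.0251 / 0.0186 = 1.697e+04.
Re > 4000 → turbulent; use the Moody-chart value f = 0.0270.
Darcy-Weisbach: ΔP = f(L/D)(ρV²/2) = 0.027·(3.63/0.0251)·(1100·11.43²/2) = 0.027·144.6·7.188e+04 = 2.807e+05 Pa.
ΔP = 2.807e+05 Pa = 281 kPa.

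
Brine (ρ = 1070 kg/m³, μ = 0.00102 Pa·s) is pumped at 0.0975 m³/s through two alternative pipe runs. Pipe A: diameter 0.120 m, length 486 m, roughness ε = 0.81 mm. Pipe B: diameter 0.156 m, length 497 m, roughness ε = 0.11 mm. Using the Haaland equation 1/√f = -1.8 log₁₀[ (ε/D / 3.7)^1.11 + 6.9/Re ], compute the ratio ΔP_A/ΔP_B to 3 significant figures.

ΔP_A/ΔP_B ≈ 6.56

Pipe A: V = Q/A = 0.0975/0.01131 = 8.621 m/s; Re = 1.085e+06; ε/D = 0.00675; Haaland → f = 0.03346; ΔP_A = f(L/D)(ρV²/2) = 5.388e+06 Pa.
Pipe B: V = Q/A = 0.0975/0.01911 = 5.101 m/s; Re = 8.348e+05; ε/D = 0.000705; Haaland → f = 0.01851; ΔP_B = f(L/D)(ρV²/2) = 8.21e+05 Pa.
ΔP_A/ΔP_B = 5.388e+06/8.21e+05 = 6.56.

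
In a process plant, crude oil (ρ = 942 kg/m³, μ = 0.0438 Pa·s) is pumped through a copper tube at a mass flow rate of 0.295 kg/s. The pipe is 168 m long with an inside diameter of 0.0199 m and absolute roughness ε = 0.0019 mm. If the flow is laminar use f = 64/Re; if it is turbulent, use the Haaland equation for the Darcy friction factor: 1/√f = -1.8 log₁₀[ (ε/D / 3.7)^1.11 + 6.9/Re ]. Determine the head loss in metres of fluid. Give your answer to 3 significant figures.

h_f ≈ 64.8 m

A = πD²/4 = π(0.0199)²/4 = 0.000311 m²; mean velocity V = ṁ/(ρA) = 0.295/(942 · 0.000311) = 1.007 m/s.
Reynolds number Re = ρVD/μ = 942 · 1.007 · 0.0199 / 0.0438 = 430.9.
Re < 2300 → laminar flow, so f = 64/Re = 64/430.9 = 0.1485 (the turbulent correlation is not needed).
Darcy-Weisbach: ΔP = f(L/D)(ρV²/2) = 0.1485·(168/0.0199)·(942·1.007²/2) = 0.1485·8442·477.5 = 5.987e+05 Pa.
Head loss h_f = ΔP/(ρg) = 5.987e+05/(942·9.81) = 64.8 m.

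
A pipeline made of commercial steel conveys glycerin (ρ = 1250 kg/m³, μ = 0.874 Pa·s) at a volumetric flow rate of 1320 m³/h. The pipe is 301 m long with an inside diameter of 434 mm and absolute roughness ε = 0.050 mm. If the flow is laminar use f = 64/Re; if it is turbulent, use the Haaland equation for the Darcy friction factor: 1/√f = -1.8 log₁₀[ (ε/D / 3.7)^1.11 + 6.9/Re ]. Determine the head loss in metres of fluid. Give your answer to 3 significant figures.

h_f ≈ 9.03 m

Q = 1320 m³/h = 1320/3600 = 0.3667 m³/s.
Cross-sectional area A = πD²/4 = π(0.434)²/4 = 0.1479 m²; mean velocity V = Q/A = 0.3667/0.1479 = 2.479 m/s.
Reynolds number Re = ρVD/μ = 1250 · 2.479 · 0.434 / 0.874 = 1538.
Re < 2300 → laminar flow, so f = 64/Re = 64/1538 = 0.0416 (the turbulent correlation is not needed).
Darcy-Weisbach: ΔP = f(L/D)(ρV²/2) = 0.0416·(301/0.434)·(1250·2.479²/2) = 0.0416·693.5·3840 = 1.108e+05 Pa.
Head loss h_f = ΔP/(ρg) = 1.108e+05/(1250·9.81) = 9.03 m.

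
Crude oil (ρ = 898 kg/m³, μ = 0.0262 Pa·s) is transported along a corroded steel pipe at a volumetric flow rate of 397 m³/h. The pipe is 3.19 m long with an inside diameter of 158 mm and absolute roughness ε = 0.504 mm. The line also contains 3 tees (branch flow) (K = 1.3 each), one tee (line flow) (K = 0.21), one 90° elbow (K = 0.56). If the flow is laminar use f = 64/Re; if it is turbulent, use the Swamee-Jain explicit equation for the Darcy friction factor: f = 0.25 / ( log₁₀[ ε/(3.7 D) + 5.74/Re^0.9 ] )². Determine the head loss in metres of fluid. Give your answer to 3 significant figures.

h_f ≈ 8.53 m

Q = 397 m³/h = 397/3600 = 0.1103 m³/s.
Cross-sectional area A = πD²/4 = π(0.158)²/4 = 0.01961 m²; mean velocity V = Q/A = 0.1103/0.01961 = 5.625 m/s.
Reynolds number Re = ρVD/μ = 898 · 5.625 · 0.158 / 0.0262 = 3.046e+04.
Re > 4000 → turbulent. Relative roughness ε/D = 0.000504/0.158 = 0.00319. Swamee-Jain: f = 0.25/(log₁₀[0.00319/3.7 + 5.74/3.046e+04^0.9])² = 0.25/(log₁₀[0.000862 + 0.000529])² = 0.25/(-2.857)² = 0.03064.
Total minor-loss coefficient ΣK = 3·1.3 + 1·0.21 + 1·0.56 = 4.67.
ΔP = [f·L/D + ΣK]·(ρV²/2) = [0.03064·3.19/0.158 + 4.67]·(898·5.625²/2) = [0.6186 + 4.67]·1.42e+04 = 7.512e+04 Pa.
Head loss h_f = ΔP/(ρg) = 7.512e+04/(898·9.81) = 8.53 m.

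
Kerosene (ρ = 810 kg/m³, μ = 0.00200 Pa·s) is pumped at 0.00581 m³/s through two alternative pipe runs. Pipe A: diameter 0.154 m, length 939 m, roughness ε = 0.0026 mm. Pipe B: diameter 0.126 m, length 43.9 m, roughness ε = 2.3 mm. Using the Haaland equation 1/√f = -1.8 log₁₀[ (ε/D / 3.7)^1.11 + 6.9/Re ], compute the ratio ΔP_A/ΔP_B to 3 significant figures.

Pipe A: V = Q/A = 0.00581/0.01863 = 0.3119 m/s; Re = 1.945e+04; ε/D = 1.69e-05; Haaland → f = 0.02595; ΔP_A = f(L/D)(ρV²/2) = 6235 Pa.
Pipe B: V = Q/A = 0.00581/0.01247 = 0.466 m/s; Re = 2.378e+04; ε/D = 0.0183; Haaland → f = 0.04872; ΔP_B = f(L/D)(ρV²/2) = 1493 Pa.
ΔP_A/ΔP_B = 6235/1493 = 4.18.

ΔP_A/ΔP_B ≈ 4.18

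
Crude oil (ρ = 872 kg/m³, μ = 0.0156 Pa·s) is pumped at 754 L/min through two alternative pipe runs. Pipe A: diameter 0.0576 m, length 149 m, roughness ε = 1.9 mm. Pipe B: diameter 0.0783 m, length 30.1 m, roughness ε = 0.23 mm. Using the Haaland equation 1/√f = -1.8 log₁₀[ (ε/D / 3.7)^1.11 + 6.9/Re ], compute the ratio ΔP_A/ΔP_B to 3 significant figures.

ΔP_A/ΔP_B ≈ 41.6

Pipe A: V = Q/A = 0.01257/0.002606 = 4.823 m/s; Re = 1.553e+04; ε/D = 0.033; Haaland → f = 0.06149; ΔP_A = f(L/D)(ρV²/2) = 1.613e+06 Pa.
Pipe B: V = Q/A = 0.01257/0.004815 = 2.61 m/s; Re = 1.142e+04; ε/D = 0.00294; Haaland → f = 0.03395; ΔP_B = f(L/D)(ρV²/2) = 3.876e+04 Pa.
ΔP_A/ΔP_B = 1.613e+06/3.876e+04 = 41.6.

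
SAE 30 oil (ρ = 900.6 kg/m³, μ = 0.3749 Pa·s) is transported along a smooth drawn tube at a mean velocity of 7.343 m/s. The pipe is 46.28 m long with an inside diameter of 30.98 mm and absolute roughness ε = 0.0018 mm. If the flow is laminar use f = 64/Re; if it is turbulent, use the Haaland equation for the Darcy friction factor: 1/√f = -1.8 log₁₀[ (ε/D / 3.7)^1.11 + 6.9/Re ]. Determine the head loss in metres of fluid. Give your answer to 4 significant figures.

Reynolds number Re = ρVD/μ = 900.6 · 7.343 · 0.03098 / 0.375 = 546.5.
Re < 2300 → laminar flow, so f = 64/Re = 64/546.5 = 0.1171 (the turbulent correlation is not needed).
Darcy-Weisbach: ΔP = f(L/D)(ρV²/2) = 0.1171·(46.28/0.03098)·(900.6·7.343²/2) = 0.1171·1494·2.428e+04 = 4.248e+06 Pa.
Head loss h_f = ΔP/(ρg) = 4.248e+06/(900.6·9.81) = 480.8 m.

h_f ≈ 480.8 m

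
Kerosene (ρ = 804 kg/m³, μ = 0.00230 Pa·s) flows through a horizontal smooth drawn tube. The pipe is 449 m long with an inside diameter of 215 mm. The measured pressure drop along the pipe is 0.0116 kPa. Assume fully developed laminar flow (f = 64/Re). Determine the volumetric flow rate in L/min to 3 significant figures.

For laminar flow, f = 64/Re with Re = ρVD/μ, so Darcy-Weisbach reduces to ΔP = 32μLV/D². Solving for V: V = ΔP·D²/(32μL) = 11.6·(0.215)²/(32·0.0023·449) = 0.01623 m/s.
Check: Re = ρVD/μ = 804·0.01623·0.215/0.0023 = 1219 < 2300, so the laminar assumption holds.
Q = V·A = 0.01623·(π/4·0.215²) = 0.0005891 m³/s = 35.3 L/min.

Q ≈ 35.3 L/min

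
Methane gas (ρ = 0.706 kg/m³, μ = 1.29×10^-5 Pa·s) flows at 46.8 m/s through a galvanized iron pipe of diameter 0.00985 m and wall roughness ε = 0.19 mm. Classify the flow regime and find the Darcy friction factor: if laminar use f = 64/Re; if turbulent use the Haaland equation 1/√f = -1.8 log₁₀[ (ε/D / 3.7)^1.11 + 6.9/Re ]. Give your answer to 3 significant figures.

f ≈ 0.0496

Re = ρVD/μ = 0.706·46.8·0.00985/1.29e-05 = 2.523e+04.
Re > 4000 → turbulent. ε/D = 0.00019/0.00985 = 0.0193; Haaland: 1/√f = -1.8 log₁₀[0.00292 + 0.000273] = 4.491, so f = 0.04957.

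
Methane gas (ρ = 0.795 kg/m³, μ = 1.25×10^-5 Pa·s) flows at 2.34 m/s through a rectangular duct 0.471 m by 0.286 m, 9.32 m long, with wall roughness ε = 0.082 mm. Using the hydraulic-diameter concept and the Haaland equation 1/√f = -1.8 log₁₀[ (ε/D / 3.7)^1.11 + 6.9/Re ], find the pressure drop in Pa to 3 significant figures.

Hydraulic diameter D_h = 4A/P = 4·(0.471·0.286)/(2·(0.471+0.286)) = 0.5388/1.514 = 0.3559 m.
Re = ρVD_h/μ = 0.795·2.34·0.3559/1.25e-05 = 5.297e+04.
ε/D_h = 8.2e-05/0.3559 = 0.00023; Haaland gives 1/√f = -1.8 log₁₀[2.15e-05+0.00013] = 6.874, so f = 0.02116.
ΔP = f(L/D_h)(ρV²/2) = 0.02116·9.32/0.3559·2.177 = 1.206 Pa.

ΔP ≈ 1.21 Pa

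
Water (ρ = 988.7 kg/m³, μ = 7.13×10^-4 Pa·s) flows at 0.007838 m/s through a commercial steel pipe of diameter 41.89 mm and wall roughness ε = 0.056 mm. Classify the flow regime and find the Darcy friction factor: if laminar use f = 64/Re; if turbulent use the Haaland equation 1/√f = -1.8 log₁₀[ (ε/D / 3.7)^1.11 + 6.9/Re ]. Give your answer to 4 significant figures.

f ≈ 0.1406

Re = ρVD/μ = 988.7·0.007838·0.04189/0.000713 = 455.3.
Re < 2300 → laminar, so f = 64/Re = 0.1406 (roughness is irrelevant in laminar flow).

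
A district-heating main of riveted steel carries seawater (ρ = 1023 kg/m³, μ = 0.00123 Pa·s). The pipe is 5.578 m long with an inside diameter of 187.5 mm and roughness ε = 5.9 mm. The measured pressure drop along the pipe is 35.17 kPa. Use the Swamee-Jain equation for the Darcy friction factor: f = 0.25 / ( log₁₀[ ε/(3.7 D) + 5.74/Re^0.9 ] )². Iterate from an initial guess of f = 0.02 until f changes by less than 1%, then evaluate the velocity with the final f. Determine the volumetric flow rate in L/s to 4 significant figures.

Q ≈ 173.7 L/s

Rearranging Darcy-Weisbach: V = √(2·ΔP·D/(f·L·ρ)). With ε/D = 0.0059/0.1875 = 0.0315, iterate starting from f = 0.02:
  f = 0.02 → V = √(2·3.517e+04·0.1875/(0.02·5.578·1023)) = 10.75 m/s; Re = ρVD/μ = 1.676e+06; f → 0.05837
  f = 0.05837 → V = 6.293 m/s; Re = 9.813e+05; f → 0.05839
Converged (Δf/f < 1%). With the final f = 0.05839: V = √(2·3.517e+04·0.1875/(0.05839·5.578·1023)) = 6.291 m/s.
Q = V·A = 6.291·(π/4·0.1875²) = 0.1737 m³/s = 173.7 L/s.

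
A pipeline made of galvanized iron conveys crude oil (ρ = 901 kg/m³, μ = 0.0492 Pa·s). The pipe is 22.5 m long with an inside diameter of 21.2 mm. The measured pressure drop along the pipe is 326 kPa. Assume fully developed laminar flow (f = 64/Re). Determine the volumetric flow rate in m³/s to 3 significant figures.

Q ≈ 0.00146 m³/s

For laminar flow, f = 64/Re with Re = ρVD/μ, so Darcy-Weisbach reduces to ΔP = 32μLV/D². Solving for V: V = ΔP·D²/(32μL) = 3.26e+05·(0.0212)²/(32·0.0492·22.5) = 4.136 m/s.
Check: Re = ρVD/μ = 901·4.136·0.0212/0.0492 = 1606 < 2300, so the laminar assumption holds.
Q = V·A = 4.136·(π/4·0.0212²) = 0.00146 m³/s = 0.00146 m³/s.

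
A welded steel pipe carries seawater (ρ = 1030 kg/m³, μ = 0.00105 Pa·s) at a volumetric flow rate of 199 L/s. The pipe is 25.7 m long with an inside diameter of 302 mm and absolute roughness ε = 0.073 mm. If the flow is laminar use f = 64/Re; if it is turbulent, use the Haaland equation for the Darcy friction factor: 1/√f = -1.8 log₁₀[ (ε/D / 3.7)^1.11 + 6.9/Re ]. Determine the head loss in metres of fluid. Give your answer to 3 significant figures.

Q = 199 L/s = 199/1000 = 0.199 m³/s.
Cross-sectional area A = πD²/4 = π(0.302)²/4 = 0.07163 m²; mean velocity V = Q/A = 0.199/0.07163 = 2.778 m/s.
Reynolds number Re = ρVD/μ = 1030 · 2.778 · 0.302 / 0.00105 = 8.23e+05.
Re > 4000 → turbulent. Relative roughness ε/D = 7.3e-05/0.302 = 0.000242. Haaland: 1/√f = -1.8 log₁₀[(0.000242/3.7)^1.11 + 6.9/8.23e+05] = -1.8 log₁₀[2.26e-05 + 8.38e-06] = 8.115, so f = 0.01518.
Darcy-Weisbach: ΔP = f(L/D)(ρV²/2) = 0.01518·(25.7/0.302)·(1030·2.778²/2) = 0.01518·85.1·3975 = 5136 Pa.
Head loss h_f = ΔP/(ρg) = 5136/(1030·9.81) = 0.508 m.

h_f ≈ 0.508 m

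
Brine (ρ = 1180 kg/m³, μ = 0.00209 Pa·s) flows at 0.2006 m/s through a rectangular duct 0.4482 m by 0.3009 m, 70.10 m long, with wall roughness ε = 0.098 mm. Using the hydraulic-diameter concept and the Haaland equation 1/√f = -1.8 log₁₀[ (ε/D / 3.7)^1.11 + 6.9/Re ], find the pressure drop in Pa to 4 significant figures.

ΔP ≈ 103.7 Pa

Hydraulic diameter D_h = 4A/P = 4·(0.4482·0.3009)/(2·(0.4482+0.3009)) = 0.5395/1.498 = 0.3601 m.
Re = ρVD_h/μ = 1180·0.2006·0.3601/0.00209 = 4.078e+04.
ε/D_h = 9.8e-05/0.3601 = 0.000272; Haaland gives 1/√f = -1.8 log₁₀[2.58e-05+0.000169] = 6.678, so f = 0.02242.
ΔP = f(L/D_h)(ρV²/2) = 0.02242·70.1/0.3601·23.74 = 103.7 Pa.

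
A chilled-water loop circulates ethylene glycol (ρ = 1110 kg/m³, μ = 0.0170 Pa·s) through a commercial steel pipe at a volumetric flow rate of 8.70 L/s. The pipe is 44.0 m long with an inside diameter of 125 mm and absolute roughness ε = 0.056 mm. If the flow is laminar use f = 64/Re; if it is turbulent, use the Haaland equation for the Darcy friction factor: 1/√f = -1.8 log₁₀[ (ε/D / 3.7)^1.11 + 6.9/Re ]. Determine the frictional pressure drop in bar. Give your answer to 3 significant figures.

Q = 8.70 L/s = 8.70/1000 = 0.0087 m³/s.
Cross-sectional area A = πD²/4 = π(0.125)²/4 = 0.01227 m²; mean velocity V = Q/A = 0.0087/0.01227 = 0.7089 m/s.
Reynolds number Re = ρVD/μ = 1110 · 0.7089 · 0.125 / 0.017 = 5786.
Re > 4000 → turbulent. Relative roughness ε/D = 5.6e-05/0.125 = 0.000448. Haaland: 1/√f = -1.8 log₁₀[(0.000448/3.7)^1.11 + 6.9/5786] = -1.8 log₁₀[4.49e-05 + 0.00119] = 5.233, so f = 0.03651.
Darcy-Weisbach: ΔP = f(L/D)(ρV²/2) = 0.03651·(44/0.125)·(1110·0.7089²/2) = 0.03651·352·278.9 = 3585 Pa.
ΔP = 3585 Pa = 0.0358 bar.

ΔP ≈ 0.0358 bar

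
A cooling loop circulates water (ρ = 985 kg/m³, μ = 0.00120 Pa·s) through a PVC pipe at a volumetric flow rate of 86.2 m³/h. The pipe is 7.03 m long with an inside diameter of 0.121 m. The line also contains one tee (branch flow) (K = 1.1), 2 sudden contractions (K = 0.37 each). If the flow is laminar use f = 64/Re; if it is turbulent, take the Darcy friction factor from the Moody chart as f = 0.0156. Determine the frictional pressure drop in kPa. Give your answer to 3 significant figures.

ΔP ≈ 5.86 kPa

Q = 86.2 m³/h = 86.2/3600 = 0.02394 m³/s.
Cross-sectional area A = πD²/4 = π(0.121)²/4 = 0.0115 m²; mean velocity V = Q/A = 0.02394/0.0115 = 2.082 m/s.
Reynolds number Re = ρVD/μ = 985 · 2.082 · 0.121 / 0.0012 = 2.068e+05.
Re > 4000 → turbulent; use the Moody-chart value f = 0.0156.
Total minor-loss coefficient ΣK = 1·1.1 + 2·0.37 = 1.84.
ΔP = [f·L/D + ΣK]·(ρV²/2) = [0.0156·7.03/0.121 + 1.84]·(985·2.082²/2) = [0.9063 + 1.84]·2135 = 5865 Pa.
ΔP = 5865 Pa = 5.86 kPa.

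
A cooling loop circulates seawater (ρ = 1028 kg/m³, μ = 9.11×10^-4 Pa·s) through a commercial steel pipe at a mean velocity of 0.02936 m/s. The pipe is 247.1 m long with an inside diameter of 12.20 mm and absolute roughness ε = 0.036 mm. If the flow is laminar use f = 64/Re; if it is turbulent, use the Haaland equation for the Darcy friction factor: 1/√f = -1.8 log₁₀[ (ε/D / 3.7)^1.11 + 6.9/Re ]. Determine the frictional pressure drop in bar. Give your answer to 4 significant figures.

Reynolds number Re = ρVD/μ = 1028 · 0.02936 · 0.0122 / 0.000911 = 404.2.
Re < 2300 → laminar flow, so f = 64/Re = 64/404.2 = 0.1583 (the turbulent correlation is not needed).
Darcy-Weisbach: ΔP = f(L/D)(ρV²/2) = 0.1583·(247.1/0.0122)·(1028·0.02936²/2) = 0.1583·2.025e+04·0.4431 = 1421 Pa.
ΔP = 1421 Pa = 0.01421 bar.

ΔP ≈ 0.01421 bar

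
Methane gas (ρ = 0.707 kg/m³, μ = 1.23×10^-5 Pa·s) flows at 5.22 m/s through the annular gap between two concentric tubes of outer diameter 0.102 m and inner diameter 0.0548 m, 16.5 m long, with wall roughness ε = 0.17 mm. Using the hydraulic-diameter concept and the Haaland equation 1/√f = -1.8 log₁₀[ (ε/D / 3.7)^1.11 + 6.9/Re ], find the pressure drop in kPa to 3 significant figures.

ΔP ≈ 0.113 kPa

Hydraulic diameter D_h = 4A/P = D_o - D_i = 0.102 - 0.0548 = 0.0472 m.
Re = ρVD_h/μ = 0.707·5.22·0.0472/1.23e-05 = 1.416e+04.
ε/D_h = 0.00017/0.0472 = 0.0036; Haaland gives 1/√f = -1.8 log₁₀[0.000454+0.000487] = 5.447, so f = 0.0337.
ΔP = f(L/D_h)(ρV²/2) = 0.0337·16.5/0.0472·9.632 = 113.5 Pa.
ΔP = 0.113 kPa.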